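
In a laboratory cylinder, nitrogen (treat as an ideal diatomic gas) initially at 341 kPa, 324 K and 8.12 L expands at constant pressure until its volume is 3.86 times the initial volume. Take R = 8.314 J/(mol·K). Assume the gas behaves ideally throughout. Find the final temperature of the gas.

Isobaric: P stays 341 kPa; V/T = const ⇒ T₂ = 1250 K, V₂ = 31.3 L.

1250 K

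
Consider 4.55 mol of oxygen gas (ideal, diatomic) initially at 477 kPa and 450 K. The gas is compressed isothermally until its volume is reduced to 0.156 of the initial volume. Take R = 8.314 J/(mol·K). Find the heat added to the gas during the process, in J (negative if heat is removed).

V₁ = nRT₁/P₁ = 4.55×8.314×450/477 = 35.7 L.
Isothermal: T stays 450 K; PV = const ⇒ V₂ = 5.57 L, P₂ = 3060 kPa.
ΔU = 0 (ideal gas, T constant).
W = nRT ln(V₂/V₁) = 4.55×8.314×450×ln(0.156) = -31600 J.
Q = ΔU + W = -31600 J.

-31600 J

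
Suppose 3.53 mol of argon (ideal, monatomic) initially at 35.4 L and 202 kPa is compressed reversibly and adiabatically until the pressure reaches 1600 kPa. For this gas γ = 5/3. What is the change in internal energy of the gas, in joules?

13800 J

T₁ = P₁V₁/(nR) = 202×35.4/(3.53×8.314) = 244 K.
Adiabatic: T₂/T₁ = (P₂/P₁)^((γ−1)/γ) ⇒ T₂ = 244×(7.92)^0.400 = 558 K; V₂ = 10.2 L.
For an ideal gas ΔU = nCvΔT with Cv = (3/2)R = 12.5 J/(mol·K).
ΔU = 3.53×12.5×(558−244) = 13800 J.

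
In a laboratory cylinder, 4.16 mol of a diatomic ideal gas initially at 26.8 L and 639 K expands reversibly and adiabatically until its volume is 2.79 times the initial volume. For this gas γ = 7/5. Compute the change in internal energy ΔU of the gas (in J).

P₁ = nRT₁/V₁ = 4.16×8.314×639/26.8 = 825 kPa.
Adiabatic: TV^(γ−1) = const ⇒ T₂ = 639×(0.358)^0.400 = 424 K; PV^γ = const ⇒ P₂ = 196 kPa.
For an ideal gas ΔU = nCvΔT with Cv = (5/2)R = 20.8 J/(mol·K).
ΔU = 4.16×20.8×(424−639) = -18600 J.

-18600 J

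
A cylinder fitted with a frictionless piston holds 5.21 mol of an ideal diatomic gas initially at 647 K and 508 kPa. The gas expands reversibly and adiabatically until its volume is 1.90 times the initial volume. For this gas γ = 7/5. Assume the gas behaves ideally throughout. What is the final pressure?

V₁ = nRT₁/P₁ = 5.21×8.314×647/508 = 55.2 L.
Adiabatic: TV^(γ−1) = const ⇒ T₂ = 647×(0.526)^0.400 = 500 K; PV^γ = const ⇒ P₂ = 207 kPa.

207 kPa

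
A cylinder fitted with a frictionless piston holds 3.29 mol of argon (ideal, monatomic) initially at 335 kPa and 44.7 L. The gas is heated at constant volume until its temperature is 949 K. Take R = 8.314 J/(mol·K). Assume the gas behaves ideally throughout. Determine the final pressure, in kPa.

581 kPa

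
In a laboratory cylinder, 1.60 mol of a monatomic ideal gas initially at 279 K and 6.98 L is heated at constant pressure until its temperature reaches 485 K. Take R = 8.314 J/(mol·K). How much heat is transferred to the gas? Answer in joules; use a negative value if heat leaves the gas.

6850 J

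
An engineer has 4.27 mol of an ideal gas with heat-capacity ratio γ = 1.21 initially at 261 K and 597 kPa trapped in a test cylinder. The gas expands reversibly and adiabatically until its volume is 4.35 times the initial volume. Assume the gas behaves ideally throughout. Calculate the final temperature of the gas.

192 K

V₁ = nRT₁/P₁ = 4.27×8.314×261/597 = 15.5 L.
Adiabatic: TV^(γ−1) = const ⇒ T₂ = 261×(0.230)^0.210 = 192 K; PV^γ = const ⇒ P₂ = 101 kPa.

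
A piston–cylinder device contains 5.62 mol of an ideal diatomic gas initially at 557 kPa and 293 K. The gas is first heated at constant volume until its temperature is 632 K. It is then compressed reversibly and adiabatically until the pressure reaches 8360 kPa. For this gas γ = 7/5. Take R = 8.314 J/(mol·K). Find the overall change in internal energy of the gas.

94300 J

V₁ = nRT₁/P₁ = 5.62×8.314×293/557 = 24.6 L.
Step 1 — Isochoric: V stays 24.6 L; P/T = const ⇒ T₂ = 632 K, P₂ = 1200 kPa.
W = 0 (no volume change).
ΔU = nCvΔT = 5.62×20.8×(632−293) = 39600 J.
Q = ΔU = 39600 J.
State after step 1: P = 1200 kPa, V = 24.6 L, T = 632 K.
Step 2 — Adiabatic: T₂/T₁ = (P₂/P₁)^((γ−1)/γ) ⇒ T₂ = 632×(6.96)^0.286 = 1100 K; V₂ = 6.15 L.
ΔU = nCvΔT = 5.62×20.8×(1100−632) = 54700 J.
Q = 0 for an adiabatic process, so W = −ΔU = -54700 J.
Net over both steps: W = -54700 J, Q = 39600 J, ΔU = 94300 J.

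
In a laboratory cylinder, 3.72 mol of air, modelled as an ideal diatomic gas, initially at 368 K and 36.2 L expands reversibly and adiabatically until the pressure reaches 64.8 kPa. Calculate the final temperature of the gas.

234 K

P₁ = nRT₁/V₁ = 3.72×8.314×368/36.2 = 314 kPa.
Adiabatic: T₂/T₁ = (P₂/P₁)^((γ−1)/γ) ⇒ T₂ = 368×(0.206)^0.286 = 234 K; V₂ = 112 L.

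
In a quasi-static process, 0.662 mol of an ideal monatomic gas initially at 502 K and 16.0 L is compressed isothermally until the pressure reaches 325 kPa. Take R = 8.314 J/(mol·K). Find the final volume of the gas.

8.50 L

P₁ = nRT₁/V₁ = 0.662×8.314×502/16.0 = 173 kPa.
Isothermal: T stays 502 K; PV = const ⇒ V₂ = 8.50 L, P₂ = 325 kPa.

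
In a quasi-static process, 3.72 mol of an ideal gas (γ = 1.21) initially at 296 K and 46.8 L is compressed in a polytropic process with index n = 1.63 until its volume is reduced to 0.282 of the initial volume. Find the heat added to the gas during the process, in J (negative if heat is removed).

P₁ = nRT₁/V₁ = 3.72×8.314×296/46.8 = 196 kPa.
Polytropic n=1.63: T₂ = T₁(V₁/V₂)^(n−1) = 296×(3.55)^0.63 = 657 K; P₂ = P₁(V₁/V₂)^n = 1540 kPa.
W = (P₁V₁−P₂V₂)/(n−1) = (196×46.8−1540×13.2)/0.63 = -17700 J.
ΔU = nCvΔT = 3.72×39.6×(657−296) = 53200 J.
Q = ΔU + W = 35500 J.

35500 J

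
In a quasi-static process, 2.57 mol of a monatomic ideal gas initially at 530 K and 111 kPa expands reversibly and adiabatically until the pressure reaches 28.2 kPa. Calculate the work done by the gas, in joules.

7170 J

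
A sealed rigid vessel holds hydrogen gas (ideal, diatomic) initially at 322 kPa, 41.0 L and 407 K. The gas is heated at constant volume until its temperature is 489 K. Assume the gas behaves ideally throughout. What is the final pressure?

Isochoric: V stays 41.0 L; P/T = const ⇒ T₂ = 489 K, P₂ = 387 kPa.

387 kPa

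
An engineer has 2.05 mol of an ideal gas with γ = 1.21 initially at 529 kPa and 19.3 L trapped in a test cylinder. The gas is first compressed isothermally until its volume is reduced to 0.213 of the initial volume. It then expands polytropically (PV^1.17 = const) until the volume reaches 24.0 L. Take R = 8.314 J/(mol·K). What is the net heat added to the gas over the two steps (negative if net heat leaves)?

-12800 J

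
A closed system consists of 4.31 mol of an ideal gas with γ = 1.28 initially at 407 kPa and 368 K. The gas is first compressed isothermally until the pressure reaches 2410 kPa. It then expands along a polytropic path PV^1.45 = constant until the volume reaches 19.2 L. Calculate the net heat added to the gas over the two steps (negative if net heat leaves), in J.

V₁ = nRT₁/P₁ = 4.31×8.314×368/407 = 32.4 L.
Step 1 — Isothermal: T stays 368 K; PV = const ⇒ V₂ = 5.47 L, P₂ = 2410 kPa.
ΔU = 0 (ideal gas, T constant).
W = nRT ln(V₂/V₁) = 4.31×8.314×368×ln(0.169) = -23500 J.
Q = ΔU + W = -23500 J.
State after step 1: P = 2410 kPa, V = 5.47 L, T = 368 K.
Step 2 — Polytropic n=1.45: T₂ = T₁(V₁/V₂)^(n−1) = 368×(0.285)^0.45 = 209 K; P₂ = P₁(V₁/V₂)^n = 390 kPa.
W = (P₁V₁−P₂V₂)/(n−1) = (2410×5.47−390×19.2)/0.45 = 12600 J.
ΔU = nCvΔT = 4.31×29.7×(209−368) = -20300 J.
Q = ΔU + W = -7680 J.
Net over both steps: W = -10800 J, Q = -31100 J, ΔU = -20300 J.

-31100 J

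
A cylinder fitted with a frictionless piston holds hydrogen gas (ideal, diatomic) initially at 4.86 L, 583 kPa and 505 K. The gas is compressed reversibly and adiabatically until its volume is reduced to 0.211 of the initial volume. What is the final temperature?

Adiabatic: TV^(γ−1) = const ⇒ T₂ = 505×(4.74)^0.400 = 941 K; PV^γ = const ⇒ P₂ = 5150 kPa.

941 K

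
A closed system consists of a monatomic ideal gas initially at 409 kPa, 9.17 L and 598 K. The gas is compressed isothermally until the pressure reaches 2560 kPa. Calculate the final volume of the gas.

Isothermal: T stays 598 K; PV = const ⇒ V₂ = 1.47 L, P₂ = 2560 kPa.

1.47 L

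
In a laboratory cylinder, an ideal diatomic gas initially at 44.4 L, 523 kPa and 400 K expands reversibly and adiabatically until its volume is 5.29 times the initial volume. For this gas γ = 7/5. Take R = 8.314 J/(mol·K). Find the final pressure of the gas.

50.8 kPa

Adiabatic: TV^(γ−1) = const ⇒ T₂ = 400×(0.189)^0.400 = 205 K; PV^γ = const ⇒ P₂ = 50.8 kPa.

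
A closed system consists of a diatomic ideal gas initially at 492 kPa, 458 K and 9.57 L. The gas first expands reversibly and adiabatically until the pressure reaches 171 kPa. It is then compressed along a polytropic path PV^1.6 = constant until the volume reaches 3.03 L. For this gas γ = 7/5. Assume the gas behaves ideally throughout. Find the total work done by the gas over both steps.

n = P₁V₁/(RT₁) = 492×9.57/(8.314×458) = 1.24 mol.
Step 1 — Adiabatic: T₂/T₁ = (P₂/P₁)^((γ−1)/γ) ⇒ T₂ = 458×(0.348)^0.286 = 339 K; V₂ = 20.4 L.
ΔU = nCvΔT = 1.24×20.8×(339−458) = -3070 J.
Q = 0 for an adiabatic process, so W = −ΔU = 3070 J.
State after step 1: P = 171 kPa, V = 20.4 L, T = 339 K.
Step 2 — Polytropic n=1.6: T₂ = T₁(V₁/V₂)^(n−1) = 339×(6.72)^0.60 = 1060 K; P₂ = P₁(V₁/V₂)^n = 3600 kPa.
W = (P₁V₁−P₂V₂)/(n−1) = (171×20.4−3600×3.03)/0.60 = -12400 J.
ΔU = nCvΔT = 1.24×20.8×(1060−339) = 18600 J.
Q = ΔU + W = 6200 J.
Net over both steps: W = -9330 J, Q = 6200 J, ΔU = 15500 J.

-9330 J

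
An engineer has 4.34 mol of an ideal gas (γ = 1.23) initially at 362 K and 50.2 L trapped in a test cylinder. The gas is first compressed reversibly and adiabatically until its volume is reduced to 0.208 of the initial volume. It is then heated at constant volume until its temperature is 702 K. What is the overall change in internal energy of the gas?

53300 J

P₁ = nRT₁/V₁ = 4.34×8.314×362/50.2 = 260 kPa.
Step 1 — Adiabatic: TV^(γ−1) = const ⇒ T₂ = 362×(4.81)^0.230 = 519 K; PV^γ = const ⇒ P₂ = 1800 kPa.
ΔU = nCvΔT = 4.34×36.1×(519−362) = 24700 J.
Q = 0 for an adiabatic process, so W = −ΔU = -24700 J.
State after step 1: P = 1800 kPa, V = 10.4 L, T = 519 K.
Step 2 — Isochoric: V stays 10.4 L; P/T = const ⇒ T₂ = 702 K, P₂ = 2430 kPa.
W = 0 (no volume change).
ΔU = nCvΔT = 4.34×36.1×(702−519) = 28600 J.
Q = ΔU = 28600 J.
Net over both steps: W = -24700 J, Q = 28600 J, ΔU = 53300 J.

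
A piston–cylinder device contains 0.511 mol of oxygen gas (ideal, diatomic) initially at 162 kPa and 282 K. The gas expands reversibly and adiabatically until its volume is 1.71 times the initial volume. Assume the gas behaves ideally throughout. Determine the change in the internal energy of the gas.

-578 J

V₁ = nRT₁/P₁ = 0.511×8.314×282/162 = 7.40 L.
Adiabatic: TV^(γ−1) = const ⇒ T₂ = 282×(0.585)^0.400 = 228 K; PV^γ = const ⇒ P₂ = 76.4 kPa.
For an ideal gas ΔU = nCvΔT with Cv = (5/2)R = 20.8 J/(mol·K).
ΔU = 0.511×20.8×(228−282) = -578 J.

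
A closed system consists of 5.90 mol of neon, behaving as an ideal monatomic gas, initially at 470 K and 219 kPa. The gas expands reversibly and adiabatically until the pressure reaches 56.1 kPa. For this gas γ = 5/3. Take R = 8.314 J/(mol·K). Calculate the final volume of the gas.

238 L

V₁ = nRT₁/P₁ = 5.90×8.314×470/219 = 105 L.
Adiabatic: T₂/T₁ = (P₂/P₁)^((γ−1)/γ) ⇒ T₂ = 470×(0.256)^0.400 = 273 K; V₂ = 238 L.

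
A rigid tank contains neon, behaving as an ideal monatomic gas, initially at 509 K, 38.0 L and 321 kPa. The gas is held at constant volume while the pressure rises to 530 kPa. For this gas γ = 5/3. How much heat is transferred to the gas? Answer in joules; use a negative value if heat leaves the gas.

11900 J

n = P₁V₁/(RT₁) = 321×38.0/(8.314×509) = 2.88 mol.
Isochoric: V stays 38.0 L; P/T = const ⇒ T₂ = 840 K, P₂ = 530 kPa.
W = 0 (no volume change).
ΔU = nCvΔT = 2.88×12.5×(840−509) = 11900 J.
Q = ΔU = 11900 J.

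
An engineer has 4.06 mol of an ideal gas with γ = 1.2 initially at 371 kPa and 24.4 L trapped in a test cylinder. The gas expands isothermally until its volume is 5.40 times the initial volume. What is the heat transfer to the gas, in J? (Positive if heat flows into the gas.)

15300 J

T₁ = P₁V₁/(nR) = 371×24.4/(4.06×8.314) = 268 K.
Isothermal: T stays 268 K; PV = const ⇒ V₂ = 132 L, P₂ = 68.7 kPa.
ΔU = 0 (ideal gas, T constant).
W = nRT ln(V₂/V₁) = 4.06×8.314×268×ln(5.40) = 15300 J.
Q = ΔU + W = 15300 J.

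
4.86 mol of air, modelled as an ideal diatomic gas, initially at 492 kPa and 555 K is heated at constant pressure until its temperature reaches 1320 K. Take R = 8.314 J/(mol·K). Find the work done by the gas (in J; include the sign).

30900 J

V₁ = nRT₁/P₁ = 4.86×8.314×555/492 = 45.6 L.
Isobaric: P stays 492 kPa; V/T = const ⇒ T₂ = 1320 K, V₂ = 108 L.
W = PΔV = 492×(108−45.6) kPa·L = 30900 J.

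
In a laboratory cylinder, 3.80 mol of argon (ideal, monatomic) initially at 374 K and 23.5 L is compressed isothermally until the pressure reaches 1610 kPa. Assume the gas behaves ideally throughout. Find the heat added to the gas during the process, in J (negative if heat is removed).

P₁ = nRT₁/V₁ = 3.80×8.314×374/23.5 = 503 kPa.
Isothermal: T stays 374 K; PV = const ⇒ V₂ = 7.34 L, P₂ = 1610 kPa.
ΔU = 0 (ideal gas, T constant).
W = nRT ln(V₂/V₁) = 3.80×8.314×374×ln(0.312) = -13800 J.
Q = ΔU + W = -13800 J.

-13800 J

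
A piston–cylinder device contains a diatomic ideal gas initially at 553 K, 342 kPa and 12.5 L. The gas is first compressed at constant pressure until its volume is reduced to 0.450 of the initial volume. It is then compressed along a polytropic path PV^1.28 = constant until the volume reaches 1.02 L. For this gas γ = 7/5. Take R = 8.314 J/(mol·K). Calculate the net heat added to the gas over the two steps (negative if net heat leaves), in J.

n = P₁V₁/(RT₁) = 342×12.5/(8.314×553) = 0.930 mol.
Step 1 — Isobaric: P stays 342 kPa; V/T = const ⇒ T₂ = 249 K, V₂ = 5.62 L.
W = PΔV = 342×(5.62−12.5) kPa·L = -2350 J.
ΔU = nCvΔT = 0.930×20.8×(249−553) = -5880 J.
Q = ΔU + W = nCpΔT = -8230 J.
State after step 1: P = 342 kPa, V = 5.62 L, T = 249 K.
Step 2 — Polytropic n=1.28: T₂ = T₁(V₁/V₂)^(n−1) = 249×(5.51)^0.28 = 401 K; P₂ = P₁(V₁/V₂)^n = 3040 kPa.
W = (P₁V₁−P₂V₂)/(n−1) = (342×5.62−3040×1.02)/0.28 = -4210 J.
ΔU = nCvΔT = 0.930×20.8×(401−249) = 2950 J.
Q = ΔU + W = -1260 J.
Net over both steps: W = -6560 J, Q = -9490 J, ΔU = -2930 J.

-9490 J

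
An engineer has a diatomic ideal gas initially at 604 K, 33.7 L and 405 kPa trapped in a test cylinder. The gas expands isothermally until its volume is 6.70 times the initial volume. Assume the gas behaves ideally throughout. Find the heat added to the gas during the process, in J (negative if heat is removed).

n = P₁V₁/(RT₁) = 405×33.7/(8.314×604) = 2.72 mol.
Isothermal: T stays 604 K; PV = const ⇒ V₂ = 226 L, P₂ = 60.4 kPa.
ΔU = 0 (ideal gas, T constant).
W = nRT ln(V₂/V₁) = 2.72×8.314×604×ln(6.70) = 26000 J.
Q = ΔU + W = 26000 J.

26000 J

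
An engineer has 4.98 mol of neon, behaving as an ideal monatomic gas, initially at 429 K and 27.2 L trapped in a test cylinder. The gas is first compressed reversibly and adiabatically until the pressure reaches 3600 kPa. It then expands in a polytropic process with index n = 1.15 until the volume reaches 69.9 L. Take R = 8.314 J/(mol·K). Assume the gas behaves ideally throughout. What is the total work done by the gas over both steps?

P₁ = nRT₁/V₁ = 4.98×8.314×429/27.2 = 653 kPa.
Step 1 — Adiabatic: T₂/T₁ = (P₂/P₁)^((γ−1)/γ) ⇒ T₂ = 429×(5.51)^0.400 = 849 K; V₂ = 9.77 L.
ΔU = nCvΔT = 4.98×12.5×(849−429) = 26100 J.
Q = 0 for an adiabatic process, so W = −ΔU = -26100 J.
State after step 1: P = 3600 kPa, V = 9.77 L, T = 849 K.
Step 2 — Polytropic n=1.15: T₂ = T₁(V₁/V₂)^(n−1) = 849×(0.140)^0.15 = 632 K; P₂ = P₁(V₁/V₂)^n = 374 kPa.
W = (P₁V₁−P₂V₂)/(n−1) = (3600×9.77−374×69.9)/0.15 = 59900 J.
ΔU = nCvΔT = 4.98×12.5×(632−849) = -13500 J.
Q = ΔU + W = 46400 J.
Net over both steps: W = 33800 J, Q = 46400 J, ΔU = 12600 J.

33800 J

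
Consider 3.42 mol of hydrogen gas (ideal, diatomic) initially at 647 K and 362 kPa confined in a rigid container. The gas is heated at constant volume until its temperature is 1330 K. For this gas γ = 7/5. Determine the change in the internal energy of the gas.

48600 J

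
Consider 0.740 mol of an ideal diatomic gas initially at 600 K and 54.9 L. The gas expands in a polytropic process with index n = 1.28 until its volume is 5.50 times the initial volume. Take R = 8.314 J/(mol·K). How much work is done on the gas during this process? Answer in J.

P₁ = nRT₁/V₁ = 0.740×8.314×600/54.9 = 67.2 kPa.
Polytropic n=1.28: T₂ = T₁(V₁/V₂)^(n−1) = 600×(0.182)^0.28 = 372 K; P₂ = P₁(V₁/V₂)^n = 7.59 kPa.
W = (P₁V₁−P₂V₂)/(n−1) = (67.2×54.9−7.59×302)/0.28 = 5000 J.
Work done on the gas = −W_by = -5000 J.

-5000 J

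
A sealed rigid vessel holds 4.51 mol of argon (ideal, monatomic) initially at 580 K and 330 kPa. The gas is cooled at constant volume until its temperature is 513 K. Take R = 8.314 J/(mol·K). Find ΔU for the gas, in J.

-3770 J

V₁ = nRT₁/P₁ = 4.51×8.314×580/330 = 65.9 L.
Isochoric: V stays 65.9 L; P/T = const ⇒ T₂ = 513 K, P₂ = 292 kPa.
For an ideal gas ΔU = nCvΔT with Cv = (3/2)R = 12.5 J/(mol·K).
ΔU = 4.51×12.5×(513−580) = -3770 J.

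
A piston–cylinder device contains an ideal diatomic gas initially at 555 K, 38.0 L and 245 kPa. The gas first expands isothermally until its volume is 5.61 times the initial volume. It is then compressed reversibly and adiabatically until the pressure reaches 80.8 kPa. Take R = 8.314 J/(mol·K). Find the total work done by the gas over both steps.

11600 J

n = P₁V₁/(RT₁) = 245×38.0/(8.314×555) = 2.02 mol.
Step 1 — Isothermal: T stays 555 K; PV = const ⇒ V₂ = 213 L, P₂ = 43.7 kPa.
ΔU = 0 (ideal gas, T constant).
W = nRT ln(V₂/V₁) = 2.02×8.314×555×ln(5.61) = 16100 J.
Q = ΔU + W = 16100 J.
State after step 1: P = 43.7 kPa, V = 213 L, T = 555 K.
Step 2 — Adiabatic: T₂/T₁ = (P₂/P₁)^((γ−1)/γ) ⇒ T₂ = 555×(1.85)^0.286 = 662 K; V₂ = 137 L.
ΔU = nCvΔT = 2.02×20.8×(662−555) = 4470 J.
Q = 0 for an adiabatic process, so W = −ΔU = -4470 J.
Net over both steps: W = 11600 J, Q = 16100 J, ΔU = 4470 J.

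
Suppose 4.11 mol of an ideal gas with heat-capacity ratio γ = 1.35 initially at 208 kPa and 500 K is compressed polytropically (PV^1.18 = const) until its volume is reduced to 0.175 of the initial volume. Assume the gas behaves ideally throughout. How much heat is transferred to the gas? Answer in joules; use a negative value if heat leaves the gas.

-17000 J

V₁ = nRT₁/P₁ = 4.11×8.314×500/208 = 82.1 L.
Polytropic n=1.18: T₂ = T₁(V₁/V₂)^(n−1) = 500×(5.71)^0.18 = 684 K; P₂ = P₁(V₁/V₂)^n = 1630 kPa.
W = (P₁V₁−P₂V₂)/(n−1) = (208×82.1−1630×14.4)/0.18 = -35000 J.
ΔU = nCvΔT = 4.11×23.8×(684−500) = 18000 J.
Q = ΔU + W = -17000 J.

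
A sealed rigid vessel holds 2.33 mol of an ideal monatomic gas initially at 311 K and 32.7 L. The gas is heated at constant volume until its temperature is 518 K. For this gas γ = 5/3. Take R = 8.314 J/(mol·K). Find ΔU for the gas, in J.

P₁ = nRT₁/V₁ = 2.33×8.314×311/32.7 = 184 kPa.
Isochoric: V stays 32.7 L; P/T = const ⇒ T₂ = 518 K, P₂ = 307 kPa.
For an ideal gas ΔU = nCvΔT with Cv = (3/2)R = 12.5 J/(mol·K).
ΔU = 2.33×12.5×(518−311) = 6010 J.

6010 J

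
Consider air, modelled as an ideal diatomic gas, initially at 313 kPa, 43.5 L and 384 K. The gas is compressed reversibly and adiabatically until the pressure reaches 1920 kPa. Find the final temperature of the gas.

645 K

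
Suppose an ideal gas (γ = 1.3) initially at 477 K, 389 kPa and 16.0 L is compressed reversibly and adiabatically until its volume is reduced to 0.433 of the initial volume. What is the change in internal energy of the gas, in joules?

5920 J

n = P₁V₁/(RT₁) = 389×16.0/(8.314×477) = 1.57 mol.
Adiabatic: TV^(γ−1) = const ⇒ T₂ = 477×(2.31)^0.300 = 613 K; PV^γ = const ⇒ P₂ = 1150 kPa.
For an ideal gas ΔU = nCvΔT with Cv = R/(γ−1) = 27.7 J/(mol·K).
ΔU = 1.57×27.7×(613−477) = 5920 J.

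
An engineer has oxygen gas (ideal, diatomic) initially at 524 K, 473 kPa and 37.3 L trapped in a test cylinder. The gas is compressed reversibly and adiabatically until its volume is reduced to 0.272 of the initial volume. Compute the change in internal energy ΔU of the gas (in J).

n = P₁V₁/(RT₁) = 473×37.3/(8.314×524) = 4.05 mol.
Adiabatic: TV^(γ−1) = const ⇒ T₂ = 524×(3.68)^0.400 = 882 K; PV^γ = const ⇒ P₂ = 2930 kPa.
For an ideal gas ΔU = nCvΔT with Cv = (5/2)R = 20.8 J/(mol·K).
ΔU = 4.05×20.8×(882−524) = 30100 J.

30100 J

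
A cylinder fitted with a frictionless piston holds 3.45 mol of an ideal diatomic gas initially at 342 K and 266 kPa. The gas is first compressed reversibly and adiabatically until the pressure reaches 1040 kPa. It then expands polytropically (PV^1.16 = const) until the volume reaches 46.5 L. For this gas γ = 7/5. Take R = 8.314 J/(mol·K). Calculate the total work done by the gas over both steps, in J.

4200 J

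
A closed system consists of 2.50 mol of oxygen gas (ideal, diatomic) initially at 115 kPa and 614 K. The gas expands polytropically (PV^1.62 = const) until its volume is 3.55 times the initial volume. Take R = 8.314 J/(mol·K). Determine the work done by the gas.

11200 J

V₁ = nRT₁/P₁ = 2.50×8.314×614/115 = 111 L.
Polytropic n=1.62: T₂ = T₁(V₁/V₂)^(n−1) = 614×(0.282)^0.62 = 280 K; P₂ = P₁(V₁/V₂)^n = 14.8 kPa.
W = (P₁V₁−P₂V₂)/(n−1) = (115×111−14.8×394)/0.62 = 11200 J.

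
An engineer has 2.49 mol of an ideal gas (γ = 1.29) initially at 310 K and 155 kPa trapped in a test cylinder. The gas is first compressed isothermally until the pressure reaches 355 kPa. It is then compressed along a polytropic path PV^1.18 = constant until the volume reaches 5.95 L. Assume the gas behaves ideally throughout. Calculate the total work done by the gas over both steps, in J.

-13200 J

V₁ = nRT₁/P₁ = 2.49×8.314×310/155 = 41.4 L.
Step 1 — Isothermal: T stays 310 K; PV = const ⇒ V₂ = 18.1 L, P₂ = 355 kPa.
ΔU = 0 (ideal gas, T constant).
W = nRT ln(V₂/V₁) = 2.49×8.314×310×ln(0.437) = -5320 J.
Q = ΔU + W = -5320 J.
State after step 1: P = 355 kPa, V = 18.1 L, T = 310 K.
Step 2 — Polytropic n=1.18: T₂ = T₁(V₁/V₂)^(n−1) = 310×(3.04)^0.18 = 379 K; P₂ = P₁(V₁/V₂)^n = 1320 kPa.
W = (P₁V₁−P₂V₂)/(n−1) = (355×18.1−1320×5.95)/0.18 = -7900 J.
ΔU = nCvΔT = 2.49×28.7×(379−310) = 4900 J.
Q = ΔU + W = -2990 J.
Net over both steps: W = -13200 J, Q = -8310 J, ΔU = 4900 J.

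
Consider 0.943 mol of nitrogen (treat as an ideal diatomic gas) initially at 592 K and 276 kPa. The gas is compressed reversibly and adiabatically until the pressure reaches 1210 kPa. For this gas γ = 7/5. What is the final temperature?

903 K

V₁ = nRT₁/P₁ = 0.943×8.314×592/276 = 16.8 L.
Adiabatic: T₂/T₁ = (P₂/P₁)^((γ−1)/γ) ⇒ T₂ = 592×(4.38)^0.286 = 903 K; V₂ = 5.85 L.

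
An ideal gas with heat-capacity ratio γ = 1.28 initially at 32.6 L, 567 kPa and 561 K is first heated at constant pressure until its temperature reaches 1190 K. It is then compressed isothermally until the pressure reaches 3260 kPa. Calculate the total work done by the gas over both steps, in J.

-47900 J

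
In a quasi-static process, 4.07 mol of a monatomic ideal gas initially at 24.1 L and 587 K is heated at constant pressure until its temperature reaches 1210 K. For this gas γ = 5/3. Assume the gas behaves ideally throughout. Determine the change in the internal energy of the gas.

P₁ = nRT₁/V₁ = 4.07×8.314×587/24.1 = 824 kPa.
Isobaric: P stays 824 kPa; V/T = const ⇒ T₂ = 1210 K, V₂ = 49.7 L.
For an ideal gas ΔU = nCvΔT with Cv = (3/2)R = 12.5 J/(mol·K).
ΔU = 4.07×12.5×(1210−587) = 31600 J.

31600 J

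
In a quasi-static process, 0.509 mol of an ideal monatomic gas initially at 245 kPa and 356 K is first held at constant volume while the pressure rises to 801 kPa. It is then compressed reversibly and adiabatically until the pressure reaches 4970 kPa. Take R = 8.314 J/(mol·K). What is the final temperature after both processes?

2420 K

V₁ = nRT₁/P₁ = 0.509×8.314×356/245 = 6.15 L.
Step 1 — Isochoric: V stays 6.15 L; P/T = const ⇒ T₂ = 1160 K, P₂ = 801 kPa.
W = 0 (no volume change).
ΔU = nCvΔT = 0.509×12.5×(1160−356) = 5130 J.
Q = ΔU = 5130 J.
State after step 1: P = 801 kPa, V = 6.15 L, T = 1160 K.
Step 2 — Adiabatic: T₂/T₁ = (P₂/P₁)^((γ−1)/γ) ⇒ T₂ = 1160×(6.20)^0.400 = 2420 K; V₂ = 2.06 L.
ΔU = nCvΔT = 0.509×12.5×(2420−1160) = 7940 J.
Q = 0 for an adiabatic process, so W = −ΔU = -7940 J.
Net over both steps: W = -7940 J, Q = 5130 J, ΔU = 13100 J.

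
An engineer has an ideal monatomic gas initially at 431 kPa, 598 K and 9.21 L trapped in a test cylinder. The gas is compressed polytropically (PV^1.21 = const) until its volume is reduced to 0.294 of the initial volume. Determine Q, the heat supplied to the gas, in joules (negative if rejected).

n = P₁V₁/(RT₁) = 431×9.21/(8.314×598) = 0.798 mol.
Polytropic n=1.21: T₂ = T₁(V₁/V₂)^(n−1) = 598×(3.40)^0.21 = 773 K; P₂ = P₁(V₁/V₂)^n = 1900 kPa.
W = (P₁V₁−P₂V₂)/(n−1) = (431×9.21−1900×2.71)/0.21 = -5540 J.
ΔU = nCvΔT = 0.798×12.5×(773−598) = 1750 J.
Q = ΔU + W = -3800 J.

-3800 J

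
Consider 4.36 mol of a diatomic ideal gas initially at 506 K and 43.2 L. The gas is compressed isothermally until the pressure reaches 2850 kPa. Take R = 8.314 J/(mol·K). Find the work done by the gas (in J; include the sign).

-34900 J

P₁ = nRT₁/V₁ = 4.36×8.314×506/43.2 = 425 kPa.
Isothermal: T stays 506 K; PV = const ⇒ V₂ = 6.44 L, P₂ = 2850 kPa.
W = nRT ln(V₂/V₁) = 4.36×8.314×506×ln(0.149) = -34900 J.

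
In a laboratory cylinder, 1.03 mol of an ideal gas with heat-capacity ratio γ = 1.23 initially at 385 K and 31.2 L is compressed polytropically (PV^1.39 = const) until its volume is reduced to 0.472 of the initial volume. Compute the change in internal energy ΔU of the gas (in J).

P₁ = nRT₁/V₁ = 1.03×8.314×385/31.2 = 106 kPa.
Polytropic n=1.39: T₂ = T₁(V₁/V₂)^(n−1) = 385×(2.12)^0.39 = 516 K; P₂ = P₁(V₁/V₂)^n = 300 kPa.
For an ideal gas ΔU = nCvΔT with Cv = R/(γ−1) = 36.1 J/(mol·K).
ΔU = 1.03×36.1×(516−385) = 4880 J.

4880 J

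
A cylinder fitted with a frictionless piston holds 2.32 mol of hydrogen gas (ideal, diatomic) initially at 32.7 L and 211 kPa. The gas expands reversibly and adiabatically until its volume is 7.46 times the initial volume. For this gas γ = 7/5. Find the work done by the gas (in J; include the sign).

T₁ = P₁V₁/(nR) = 211×32.7/(2.32×8.314) = 358 K.
Adiabatic: TV^(γ−1) = const ⇒ T₂ = 358×(0.134)^0.400 = 160 K; PV^γ = const ⇒ P₂ = 12.7 kPa.
ΔU = nCvΔT = 2.32×20.8×(160−358) = -9530 J.
Q = 0 for an adiabatic process, so W = −ΔU = 9530 J.

9530 J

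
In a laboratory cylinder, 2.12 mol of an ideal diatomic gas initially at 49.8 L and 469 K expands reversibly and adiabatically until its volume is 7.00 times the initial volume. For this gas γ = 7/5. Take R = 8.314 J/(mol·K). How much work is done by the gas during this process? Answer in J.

11200 J

P₁ = nRT₁/V₁ = 2.12×8.314×469/49.8 = 166 kPa.
Adiabatic: TV^(γ−1) = const ⇒ T₂ = 469×(0.143)^0.400 = 215 K; PV^γ = const ⇒ P₂ = 10.9 kPa.
ΔU = nCvΔT = 2.12×20.8×(215−469) = -11200 J.
Q = 0 for an adiabatic process, so W = −ΔU = 11200 J.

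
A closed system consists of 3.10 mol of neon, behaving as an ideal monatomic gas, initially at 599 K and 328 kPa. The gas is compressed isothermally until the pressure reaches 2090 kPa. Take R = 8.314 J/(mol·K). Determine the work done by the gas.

-28600 J

V₁ = nRT₁/P₁ = 3.10×8.314×599/328 = 47.1 L.
Isothermal: T stays 599 K; PV = const ⇒ V₂ = 7.39 L, P₂ = 2090 kPa.
W = nRT ln(V₂/V₁) = 3.10×8.314×599×ln(0.157) = -28600 J.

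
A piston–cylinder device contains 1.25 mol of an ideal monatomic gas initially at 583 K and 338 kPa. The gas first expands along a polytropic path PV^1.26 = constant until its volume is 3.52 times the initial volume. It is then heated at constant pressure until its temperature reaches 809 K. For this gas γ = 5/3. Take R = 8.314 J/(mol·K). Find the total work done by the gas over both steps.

V₁ = nRT₁/P₁ = 1.25×8.314×583/338 = 17.9 L.
Step 1 — Polytropic n=1.26: T₂ = T₁(V₁/V₂)^(n−1) = 583×(0.284)^0.26 = 420 K; P₂ = P₁(V₁/V₂)^n = 69.2 kPa.
W = (P₁V₁−P₂V₂)/(n−1) = (338×17.9−69.2×63.1)/0.26 = 6500 J.
ΔU = nCvΔT = 1.25×12.5×(420−583) = -2540 J.
Q = ΔU + W = 3970 J.
State after step 1: P = 69.2 kPa, V = 63.1 L, T = 420 K.
Step 2 — Isobaric: P stays 69.2 kPa; V/T = const ⇒ T₂ = 809 K, V₂ = 121 L.
W = PΔV = 69.2×(121−63.1) kPa·L = 4040 J.
ΔU = nCvΔT = 1.25×12.5×(809−420) = 6060 J.
Q = ΔU + W = nCpΔT = 10100 J.
Net over both steps: W = 10500 J, Q = 14100 J, ΔU = 3520 J.

10500 J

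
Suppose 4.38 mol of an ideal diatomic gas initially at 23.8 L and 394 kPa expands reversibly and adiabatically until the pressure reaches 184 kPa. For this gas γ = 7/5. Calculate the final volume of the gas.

41.0 L

T₁ = P₁V₁/(nR) = 394×23.8/(4.38×8.314) = 258 K.
Adiabatic: T₂/T₁ = (P₂/P₁)^((γ−1)/γ) ⇒ T₂ = 258×(0.467)^0.286 = 207 K; V₂ = 41.0 L.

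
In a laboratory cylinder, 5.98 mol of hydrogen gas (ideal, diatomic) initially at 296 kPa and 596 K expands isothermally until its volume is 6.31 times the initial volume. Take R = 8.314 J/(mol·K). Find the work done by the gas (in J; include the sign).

V₁ = nRT₁/P₁ = 5.98×8.314×596/296 = 100 L.
Isothermal: T stays 596 K; PV = const ⇒ V₂ = 632 L, P₂ = 46.9 kPa.
W = nRT ln(V₂/V₁) = 5.98×8.314×596×ln(6.31) = 54600 J.

54600 J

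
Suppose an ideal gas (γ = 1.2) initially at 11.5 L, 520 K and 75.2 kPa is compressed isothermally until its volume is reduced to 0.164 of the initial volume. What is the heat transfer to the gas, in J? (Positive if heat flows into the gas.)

n = P₁V₁/(RT₁) = 75.2×11.5/(8.314×520) = 0.200 mol.
Isothermal: T stays 520 K; PV = const ⇒ V₂ = 1.89 L, P₂ = 459 kPa.
ΔU = 0 (ideal gas, T constant).
W = nRT ln(V₂/V₁) = 0.200×8.314×520×ln(0.164) = -1560 J.
Q = ΔU + W = -1560 J.

-1560 J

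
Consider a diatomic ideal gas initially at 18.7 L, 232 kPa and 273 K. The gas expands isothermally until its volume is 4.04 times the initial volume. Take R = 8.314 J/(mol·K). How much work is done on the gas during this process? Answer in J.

-6060 J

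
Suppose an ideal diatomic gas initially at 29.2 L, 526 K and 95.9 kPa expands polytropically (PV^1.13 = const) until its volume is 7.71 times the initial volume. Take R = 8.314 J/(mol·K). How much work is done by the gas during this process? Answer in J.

n = P₁V₁/(RT₁) = 95.9×29.2/(8.314×526) = 0.640 mol.
Polytropic n=1.13: T₂ = T₁(V₁/V₂)^(n−1) = 526×(0.130)^0.13 = 403 K; P₂ = P₁(V₁/V₂)^n = 9.54 kPa.
W = (P₁V₁−P₂V₂)/(n−1) = (95.9×29.2−9.54×225)/0.13 = 5020 J.

5020 J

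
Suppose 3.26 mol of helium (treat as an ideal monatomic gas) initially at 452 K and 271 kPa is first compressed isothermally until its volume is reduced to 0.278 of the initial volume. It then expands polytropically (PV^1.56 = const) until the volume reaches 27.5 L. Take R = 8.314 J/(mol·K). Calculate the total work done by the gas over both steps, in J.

V₁ = nRT₁/P₁ = 3.26×8.314×452/271 = 45.2 L.
Step 1 — Isothermal: T stays 452 K; PV = const ⇒ V₂ = 12.6 L, P₂ = 975 kPa.
ΔU = 0 (ideal gas, T constant).
W = nRT ln(V₂/V₁) = 3.26×8.314×452×ln(0.278) = -15700 J.
Q = ΔU + W = -15700 J.
State after step 1: P = 975 kPa, V = 12.6 L, T = 452 K.
Step 2 — Polytropic n=1.56: T₂ = T₁(V₁/V₂)^(n−1) = 452×(0.457)^0.56 = 292 K; P₂ = P₁(V₁/V₂)^n = 287 kPa.
W = (P₁V₁−P₂V₂)/(n−1) = (975×12.6−287×27.5)/0.56 = 7770 J.
ΔU = nCvΔT = 3.26×12.5×(292−452) = -6520 J.
Q = ΔU + W = 1240 J.
Net over both steps: W = -7920 J, Q = -14400 J, ΔU = -6520 J.

-7920 J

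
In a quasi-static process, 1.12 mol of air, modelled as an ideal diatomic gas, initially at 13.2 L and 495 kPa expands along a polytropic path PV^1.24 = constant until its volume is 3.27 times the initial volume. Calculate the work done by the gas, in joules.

T₁ = P₁V₁/(nR) = 495×13.2/(1.12×8.314) = 702 K.
Polytropic n=1.24: T₂ = T₁(V₁/V₂)^(n−1) = 702×(0.306)^0.24 = 528 K; P₂ = P₁(V₁/V₂)^n = 114 kPa.
W = (P₁V₁−P₂V₂)/(n−1) = (495×13.2−114×43.2)/0.24 = 6740 J.

6740 J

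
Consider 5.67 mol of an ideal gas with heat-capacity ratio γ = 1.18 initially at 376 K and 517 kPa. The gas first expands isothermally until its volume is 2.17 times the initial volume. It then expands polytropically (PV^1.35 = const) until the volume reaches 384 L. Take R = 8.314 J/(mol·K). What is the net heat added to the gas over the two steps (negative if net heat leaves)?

-7170 J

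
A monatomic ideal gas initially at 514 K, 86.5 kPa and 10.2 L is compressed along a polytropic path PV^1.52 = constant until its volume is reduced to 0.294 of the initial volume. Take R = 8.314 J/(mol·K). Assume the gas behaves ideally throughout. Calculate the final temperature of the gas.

Polytropic n=1.52: T₂ = T₁(V₁/V₂)^(n−1) = 514×(3.40)^0.52 = 971 K; P₂ = P₁(V₁/V₂)^n = 556 kPa.

971 K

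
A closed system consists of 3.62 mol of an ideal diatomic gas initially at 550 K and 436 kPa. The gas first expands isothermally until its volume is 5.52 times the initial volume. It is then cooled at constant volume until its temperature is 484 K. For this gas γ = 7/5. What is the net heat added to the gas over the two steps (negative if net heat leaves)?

V₁ = nRT₁/P₁ = 3.62×8.314×550/436 = 38.0 L.
Step 1 — Isothermal: T stays 550 K; PV = const ⇒ V₂ = 210 L, P₂ = 79.0 kPa.
ΔU = 0 (ideal gas, T constant).
W = nRT ln(V₂/V₁) = 3.62×8.314×550×ln(5.52) = 28300 J.
Q = ΔU + W = 28300 J.
State after step 1: P = 79.0 kPa, V = 210 L, T = 550 K.
Step 2 — Isochoric: V stays 210 L; P/T = const ⇒ T₂ = 484 K, P₂ = 69.5 kPa.
W = 0 (no volume change).
ΔU = nCvΔT = 3.62×20.8×(484−550) = -4970 J.
Q = ΔU = -4970 J.
Net over both steps: W = 28300 J, Q = 23300 J, ΔU = -4970 J.

23300 J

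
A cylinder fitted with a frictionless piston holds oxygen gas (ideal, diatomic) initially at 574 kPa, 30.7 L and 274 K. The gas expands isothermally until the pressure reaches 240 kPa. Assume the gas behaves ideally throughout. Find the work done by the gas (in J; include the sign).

15400 J

n = P₁V₁/(RT₁) = 574×30.7/(8.314×274) = 7.74 mol.
Isothermal: T stays 274 K; PV = const ⇒ V₂ = 73.4 L, P₂ = 240 kPa.
W = nRT ln(V₂/V₁) = 7.74×8.314×274×ln(2.39) = 15400 J.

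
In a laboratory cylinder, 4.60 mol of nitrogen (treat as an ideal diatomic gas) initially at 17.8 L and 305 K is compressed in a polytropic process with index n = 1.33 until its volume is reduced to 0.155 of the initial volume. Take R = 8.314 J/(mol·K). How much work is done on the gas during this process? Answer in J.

P₁ = nRT₁/V₁ = 4.60×8.314×305/17.8 = 655 kPa.
Polytropic n=1.33: T₂ = T₁(V₁/V₂)^(n−1) = 305×(6.45)^0.33 = 564 K; P₂ = P₁(V₁/V₂)^n = 7820 kPa.
W = (P₁V₁−P₂V₂)/(n−1) = (655×17.8−7820×2.76)/0.33 = -30000 J.
Work done on the gas = −W_by = 30000 J.

30000 J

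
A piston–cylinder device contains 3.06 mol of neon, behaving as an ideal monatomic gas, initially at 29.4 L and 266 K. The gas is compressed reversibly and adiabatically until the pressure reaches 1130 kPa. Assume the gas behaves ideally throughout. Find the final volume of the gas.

11.3 L

P₁ = nRT₁/V₁ = 3.06×8.314×266/29.4 = 230 kPa.
Adiabatic: T₂/T₁ = (P₂/P₁)^((γ−1)/γ) ⇒ T₂ = 266×(4.91)^0.400 = 503 K; V₂ = 11.3 L.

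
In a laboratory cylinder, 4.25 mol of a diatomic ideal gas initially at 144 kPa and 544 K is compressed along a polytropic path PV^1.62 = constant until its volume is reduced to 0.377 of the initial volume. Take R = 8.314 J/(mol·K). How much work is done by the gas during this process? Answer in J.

V₁ = nRT₁/P₁ = 4.25×8.314×544/144 = 133 L.
Polytropic n=1.62: T₂ = T₁(V₁/V₂)^(n−1) = 544×(2.65)^0.62 = 996 K; P₂ = P₁(V₁/V₂)^n = 699 kPa.
W = (P₁V₁−P₂V₂)/(n−1) = (144×133−699×50.3)/0.62 = -25800 J.

-25800 J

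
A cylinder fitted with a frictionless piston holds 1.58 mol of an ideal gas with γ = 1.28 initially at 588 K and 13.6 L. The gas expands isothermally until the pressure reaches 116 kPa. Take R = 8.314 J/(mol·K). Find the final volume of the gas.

66.6 L

P₁ = nRT₁/V₁ = 1.58×8.314×588/13.6 = 568 kPa.
Isothermal: T stays 588 K; PV = const ⇒ V₂ = 66.6 L, P₂ = 116 kPa.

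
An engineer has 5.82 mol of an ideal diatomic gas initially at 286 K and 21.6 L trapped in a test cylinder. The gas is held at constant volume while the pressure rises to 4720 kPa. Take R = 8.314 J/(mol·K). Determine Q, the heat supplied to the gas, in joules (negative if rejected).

220000 J

P₁ = nRT₁/V₁ = 5.82×8.314×286/21.6 = 641 kPa.
Isochoric: V stays 21.6 L; P/T = const ⇒ T₂ = 2110 K, P₂ = 4720 kPa.
W = 0 (no volume change).
ΔU = nCvΔT = 5.82×20.8×(2110−286) = 220000 J.
Q = ΔU = 220000 J.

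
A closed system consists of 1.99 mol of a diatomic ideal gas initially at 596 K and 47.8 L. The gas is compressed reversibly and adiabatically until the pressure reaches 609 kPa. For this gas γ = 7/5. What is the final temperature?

P₁ = nRT₁/V₁ = 1.99×8.314×596/47.8 = 206 kPa.
Adiabatic: T₂/T₁ = (P₂/P₁)^((γ−1)/γ) ⇒ T₂ = 596×(2.95)^0.286 = 812 K; V₂ = 22.1 L.

812 K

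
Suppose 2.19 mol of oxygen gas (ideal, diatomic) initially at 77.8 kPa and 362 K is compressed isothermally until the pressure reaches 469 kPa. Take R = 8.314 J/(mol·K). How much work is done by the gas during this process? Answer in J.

V₁ = nRT₁/P₁ = 2.19×8.314×362/77.8 = 84.7 L.
Isothermal: T stays 362 K; PV = const ⇒ V₂ = 14.1 L, P₂ = 469 kPa.
W = nRT ln(V₂/V₁) = 2.19×8.314×362×ln(0.166) = -11800 J.

-11800 J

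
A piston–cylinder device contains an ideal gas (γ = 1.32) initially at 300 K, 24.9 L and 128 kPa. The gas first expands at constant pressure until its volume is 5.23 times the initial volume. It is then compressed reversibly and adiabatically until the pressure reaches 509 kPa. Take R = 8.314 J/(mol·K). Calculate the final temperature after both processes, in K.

2190 K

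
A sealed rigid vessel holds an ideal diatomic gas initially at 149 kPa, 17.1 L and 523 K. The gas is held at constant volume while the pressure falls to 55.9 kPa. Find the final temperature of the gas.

Isochoric: V stays 17.1 L; P/T = const ⇒ T₂ = 196 K, P₂ = 55.9 kPa.

196 K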